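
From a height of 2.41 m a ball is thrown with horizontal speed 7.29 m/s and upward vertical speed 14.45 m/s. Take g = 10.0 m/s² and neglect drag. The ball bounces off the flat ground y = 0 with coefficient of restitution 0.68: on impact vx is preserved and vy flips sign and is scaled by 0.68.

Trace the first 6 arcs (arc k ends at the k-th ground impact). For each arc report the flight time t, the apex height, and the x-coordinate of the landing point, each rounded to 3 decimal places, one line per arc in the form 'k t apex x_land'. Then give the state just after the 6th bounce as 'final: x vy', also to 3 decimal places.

1 3.048 12.850 22.221
2 2.180 5.942 38.115
3 1.483 2.748 48.923
4 1.008 1.270 56.272
5 0.686 0.587 61.270
6 0.466 0.272 64.668
final: 64.668 1.585

Arc 1: start y=2.410, vy=14.450 → t=3.048, apex=12.850, x_land=22.221, impact vy=-16.031
  bounce: vy ← 0.68·16.031 = 10.901
Arc 2: start y=0.000, vy=10.901 → t=2.180, apex=5.942, x_land=38.115, impact vy=-10.901
  bounce: vy ← 0.68·10.901 = 7.413
Arc 3: start y=0.000, vy=7.413 → t=1.483, apex=2.748, x_land=48.923, impact vy=-7.413
  bounce: vy ← 0.68·7.413 = 5.041
Arc 4: start y=0.000, vy=5.041 → t=1.008, apex=1.270, x_land=56.272, impact vy=-5.041
  bounce: vy ← 0.68·5.041 = 3.428
Arc 5: start y=0.000, vy=3.428 → t=0.686, apex=0.587, x_land=61.270, impact vy=-3.428
  bounce: vy ← 0.68·3.428 = 2.331
Arc 6: start y=0.000, vy=2.331 → t=0.466, apex=0.272, x_land=64.668, impact vy=-2.331
  bounce: vy ← 0.68·2.331 = 1.585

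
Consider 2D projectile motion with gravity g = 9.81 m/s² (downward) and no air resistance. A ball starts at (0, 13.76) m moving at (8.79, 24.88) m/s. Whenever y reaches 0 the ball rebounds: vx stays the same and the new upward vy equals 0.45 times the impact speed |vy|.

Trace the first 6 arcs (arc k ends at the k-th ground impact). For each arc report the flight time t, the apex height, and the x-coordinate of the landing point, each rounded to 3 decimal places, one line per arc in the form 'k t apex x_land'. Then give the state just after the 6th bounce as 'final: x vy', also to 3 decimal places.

1 5.576 45.310 49.009
2 2.735 9.175 73.053
3 1.231 1.858 83.873
4 0.554 0.376 88.742
5 0.249 0.076 90.933
6 0.112 0.015 91.919
final: 91.919 0.248

Arc 1: start y=13.760, vy=24.880 → t=5.576, apex=45.310, x_land=49.009, impact vy=-29.816
  bounce: vy ← 0.45·29.816 = 13.417
Arc 2: start y=0.000, vy=13.417 → t=2.735, apex=9.175, x_land=73.053, impact vy=-13.417
  bounce: vy ← 0.45·13.417 = 6.038
Arc 3: start y=0.000, vy=6.038 → t=1.231, apex=1.858, x_land=83.873, impact vy=-6.038
  bounce: vy ← 0.45·6.038 = 2.717
Arc 4: start y=0.000, vy=2.717 → t=0.554, apex=0.376, x_land=88.742, impact vy=-2.717
  bounce: vy ← 0.45·2.717 = 1.223
Arc 5: start y=0.000, vy=1.223 → t=0.249, apex=0.076, x_land=90.933, impact vy=-1.223
  bounce: vy ← 0.45·1.223 = 0.550
Arc 6: start y=0.000, vy=0.550 → t=0.112, apex=0.015, x_land=91.919, impact vy=-0.550
  bounce: vy ← 0.45·0.550 = 0.248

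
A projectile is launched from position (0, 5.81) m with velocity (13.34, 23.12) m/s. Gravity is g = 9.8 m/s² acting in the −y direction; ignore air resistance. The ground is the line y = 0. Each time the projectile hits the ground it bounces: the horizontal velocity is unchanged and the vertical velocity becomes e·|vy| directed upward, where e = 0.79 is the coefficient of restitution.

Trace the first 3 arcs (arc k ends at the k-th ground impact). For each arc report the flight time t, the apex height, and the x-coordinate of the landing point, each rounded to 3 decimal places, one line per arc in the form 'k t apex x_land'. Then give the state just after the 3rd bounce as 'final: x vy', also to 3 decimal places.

Arc 1: start y=5.810, vy=23.120 → t=4.958, apex=33.082, x_land=66.134, impact vy=-25.464
  bounce: vy ← 0.79·25.464 = 20.116
Arc 2: start y=0.000, vy=20.116 → t=4.105, apex=20.647, x_land=120.900, impact vy=-20.116
  bounce: vy ← 0.79·20.116 = 15.892
Arc 3: start y=0.000, vy=15.892 → t=3.243, apex=12.886, x_land=164.165, impact vy=-15.892
  bounce: vy ← 0.79·15.892 = 12.555

1 4.958 33.082 66.134
2 4.105 20.647 120.900
3 3.243 12.886 164.165
final: 164.165 12.555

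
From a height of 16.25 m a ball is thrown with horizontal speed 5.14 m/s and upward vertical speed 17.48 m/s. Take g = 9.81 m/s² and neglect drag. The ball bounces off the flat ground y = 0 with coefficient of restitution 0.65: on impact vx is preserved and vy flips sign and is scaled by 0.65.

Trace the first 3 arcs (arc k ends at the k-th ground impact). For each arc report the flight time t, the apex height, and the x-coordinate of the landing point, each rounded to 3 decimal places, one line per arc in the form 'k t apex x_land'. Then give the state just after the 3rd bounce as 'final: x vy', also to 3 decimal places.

1 4.329 31.823 22.251
2 3.311 13.445 39.271
3 2.152 5.681 50.334
final: 50.334 6.862

Arc 1: start y=16.250, vy=17.480 → t=4.329, apex=31.823, x_land=22.251, impact vy=-24.988
  bounce: vy ← 0.65·24.988 = 16.242
Arc 2: start y=0.000, vy=16.242 → t=3.311, apex=13.445, x_land=39.271, impact vy=-16.242
  bounce: vy ← 0.65·16.242 = 10.557
Arc 3: start y=0.000, vy=10.557 → t=2.152, apex=5.681, x_land=50.334, impact vy=-10.557
  bounce: vy ← 0.65·10.557 = 6.862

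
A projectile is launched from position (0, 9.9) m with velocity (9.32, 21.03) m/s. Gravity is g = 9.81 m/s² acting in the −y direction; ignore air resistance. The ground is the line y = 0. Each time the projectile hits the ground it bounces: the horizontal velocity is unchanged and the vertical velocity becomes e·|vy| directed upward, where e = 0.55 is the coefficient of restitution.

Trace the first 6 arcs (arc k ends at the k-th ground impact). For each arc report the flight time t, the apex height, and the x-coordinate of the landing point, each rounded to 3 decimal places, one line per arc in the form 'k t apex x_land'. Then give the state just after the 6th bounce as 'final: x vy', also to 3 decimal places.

1 4.715 32.441 43.948
2 2.829 9.814 70.314
3 1.556 2.969 84.815
4 0.856 0.898 92.791
5 0.471 0.272 97.177
6 0.259 0.082 99.590
final: 99.590 0.698

Arc 1: start y=9.900, vy=21.030 → t=4.715, apex=32.441, x_land=43.948, impact vy=-25.229
  bounce: vy ← 0.55·25.229 = 13.876
Arc 2: start y=0.000, vy=13.876 → t=2.829, apex=9.814, x_land=70.314, impact vy=-13.876
  bounce: vy ← 0.55·13.876 = 7.632
Arc 3: start y=0.000, vy=7.632 → t=1.556, apex=2.969, x_land=84.815, impact vy=-7.632
  bounce: vy ← 0.55·7.632 = 4.197
Arc 4: start y=0.000, vy=4.197 → t=0.856, apex=0.898, x_land=92.791, impact vy=-4.197
  bounce: vy ← 0.55·4.197 = 2.309
Arc 5: start y=0.000, vy=2.309 → t=0.471, apex=0.272, x_land=97.177, impact vy=-2.309
  bounce: vy ← 0.55·2.309 = 1.270
Arc 6: start y=0.000, vy=1.270 → t=0.259, apex=0.082, x_land=99.590, impact vy=-1.270
  bounce: vy ← 0.55·1.270 = 0.698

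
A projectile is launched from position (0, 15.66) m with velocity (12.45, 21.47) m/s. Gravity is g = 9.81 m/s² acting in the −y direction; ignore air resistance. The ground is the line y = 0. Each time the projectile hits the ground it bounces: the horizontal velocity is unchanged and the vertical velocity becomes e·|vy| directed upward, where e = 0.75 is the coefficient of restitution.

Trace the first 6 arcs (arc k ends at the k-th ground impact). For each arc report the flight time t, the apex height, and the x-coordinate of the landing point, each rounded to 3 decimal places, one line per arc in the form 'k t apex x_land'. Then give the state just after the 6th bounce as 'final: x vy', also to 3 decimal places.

Arc 1: start y=15.660, vy=21.470 → t=5.014, apex=39.154, x_land=62.423, impact vy=-27.717
  bounce: vy ← 0.75·27.717 = 20.787
Arc 2: start y=0.000, vy=20.787 → t=4.238, apex=22.024, x_land=115.187, impact vy=-20.787
  bounce: vy ← 0.75·20.787 = 15.591
Arc 3: start y=0.000, vy=15.591 → t=3.179, apex=12.389, x_land=154.759, impact vy=-15.591
  bounce: vy ← 0.75·15.591 = 11.693
Arc 4: start y=0.000, vy=11.693 → t=2.384, apex=6.969, x_land=184.438, impact vy=-11.693
  bounce: vy ← 0.75·11.693 = 8.770
Arc 5: start y=0.000, vy=8.770 → t=1.788, apex=3.920, x_land=206.698, impact vy=-8.770
  bounce: vy ← 0.75·8.770 = 6.577
Arc 6: start y=0.000, vy=6.577 → t=1.341, apex=2.205, x_land=223.393, impact vy=-6.577
  bounce: vy ← 0.75·6.577 = 4.933

1 5.014 39.154 62.423
2 4.238 22.024 115.187
3 3.179 12.389 154.759
4 2.384 6.969 184.438
5 1.788 3.920 206.698
6 1.341 2.205 223.393
final: 223.393 4.933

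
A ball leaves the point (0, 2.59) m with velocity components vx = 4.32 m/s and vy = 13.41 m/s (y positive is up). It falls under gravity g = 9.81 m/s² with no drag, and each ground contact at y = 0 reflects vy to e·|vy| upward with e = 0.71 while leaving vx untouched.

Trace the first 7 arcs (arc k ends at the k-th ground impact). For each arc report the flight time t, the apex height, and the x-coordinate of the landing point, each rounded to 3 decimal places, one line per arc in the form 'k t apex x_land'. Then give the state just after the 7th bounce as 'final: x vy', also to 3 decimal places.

1 2.915 11.756 12.593
2 2.198 5.926 22.090
3 1.561 2.987 28.833
4 1.108 1.506 33.620
5 0.787 0.759 37.019
6 0.559 0.383 39.432
7 0.397 0.193 41.146
final: 41.146 1.381

Arc 1: start y=2.590, vy=13.410 → t=2.915, apex=11.756, x_land=12.593, impact vy=-15.187
  bounce: vy ← 0.71·15.187 = 10.783
Arc 2: start y=0.000, vy=10.783 → t=2.198, apex=5.926, x_land=22.090, impact vy=-10.783
  bounce: vy ← 0.71·10.783 = 7.656
Arc 3: start y=0.000, vy=7.656 → t=1.561, apex=2.987, x_land=28.833, impact vy=-7.656
  bounce: vy ← 0.71·7.656 = 5.436
Arc 4: start y=0.000, vy=5.436 → t=1.108, apex=1.506, x_land=33.620, impact vy=-5.436
  bounce: vy ← 0.71·5.436 = 3.859
Arc 5: start y=0.000, vy=3.859 → t=0.787, apex=0.759, x_land=37.019, impact vy=-3.859
  bounce: vy ← 0.71·3.859 = 2.740
Arc 6: start y=0.000, vy=2.740 → t=0.559, apex=0.383, x_land=39.432, impact vy=-2.740
  bounce: vy ← 0.71·2.740 = 1.945
Arc 7: start y=0.000, vy=1.945 → t=0.397, apex=0.193, x_land=41.146, impact vy=-1.945
  bounce: vy ← 0.71·1.945 = 1.381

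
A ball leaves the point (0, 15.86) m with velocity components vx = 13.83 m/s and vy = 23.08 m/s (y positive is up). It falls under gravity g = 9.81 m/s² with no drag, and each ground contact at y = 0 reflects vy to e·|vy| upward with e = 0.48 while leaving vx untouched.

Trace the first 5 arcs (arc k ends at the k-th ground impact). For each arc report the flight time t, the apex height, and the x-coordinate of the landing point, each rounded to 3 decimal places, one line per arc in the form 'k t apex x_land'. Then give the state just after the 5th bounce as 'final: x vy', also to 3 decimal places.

Arc 1: start y=15.860, vy=23.080 → t=5.314, apex=43.010, x_land=73.491, impact vy=-29.049
  bounce: vy ← 0.48·29.049 = 13.944
Arc 2: start y=0.000, vy=13.944 → t=2.843, apex=9.910, x_land=112.806, impact vy=-13.944
  bounce: vy ← 0.48·13.944 = 6.693
Arc 3: start y=0.000, vy=6.693 → t=1.365, apex=2.283, x_land=131.677, impact vy=-6.693
  bounce: vy ← 0.48·6.693 = 3.213
Arc 4: start y=0.000, vy=3.213 → t=0.655, apex=0.526, x_land=140.736, impact vy=-3.213
  bounce: vy ← 0.48·3.213 = 1.542
Arc 5: start y=0.000, vy=1.542 → t=0.314, apex=0.121, x_land=145.084, impact vy=-1.542
  bounce: vy ← 0.48·1.542 = 0.740

1 5.314 43.010 73.491
2 2.843 9.910 112.806
3 1.365 2.283 131.677
4 0.655 0.526 140.736
5 0.314 0.121 145.084
final: 145.084 0.740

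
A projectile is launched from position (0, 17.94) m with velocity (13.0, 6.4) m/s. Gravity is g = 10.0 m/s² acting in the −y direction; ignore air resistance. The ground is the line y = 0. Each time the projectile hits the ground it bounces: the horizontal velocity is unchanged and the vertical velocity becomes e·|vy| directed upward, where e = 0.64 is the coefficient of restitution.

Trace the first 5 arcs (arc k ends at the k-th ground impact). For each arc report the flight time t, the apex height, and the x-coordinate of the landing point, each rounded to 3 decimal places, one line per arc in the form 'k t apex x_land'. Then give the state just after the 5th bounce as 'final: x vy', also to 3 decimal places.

Arc 1: start y=17.940, vy=6.400 → t=2.639, apex=19.988, x_land=34.312, impact vy=-19.994
  bounce: vy ← 0.64·19.994 = 12.796
Arc 2: start y=0.000, vy=12.796 → t=2.559, apex=8.187, x_land=67.582, impact vy=-12.796
  bounce: vy ← 0.64·12.796 = 8.190
Arc 3: start y=0.000, vy=8.190 → t=1.638, apex=3.353, x_land=88.875, impact vy=-8.190
  bounce: vy ← 0.64·8.190 = 5.241
Arc 4: start y=0.000, vy=5.241 → t=1.048, apex=1.374, x_land=102.502, impact vy=-5.241
  bounce: vy ← 0.64·5.241 = 3.354
Arc 5: start y=0.000, vy=3.354 → t=0.671, apex=0.563, x_land=111.224, impact vy=-3.354
  bounce: vy ← 0.64·3.354 = 2.147

1 2.639 19.988 34.312
2 2.559 8.187 67.582
3 1.638 3.353 88.875
4 1.048 1.374 102.502
5 0.671 0.563 111.224
final: 111.224 2.147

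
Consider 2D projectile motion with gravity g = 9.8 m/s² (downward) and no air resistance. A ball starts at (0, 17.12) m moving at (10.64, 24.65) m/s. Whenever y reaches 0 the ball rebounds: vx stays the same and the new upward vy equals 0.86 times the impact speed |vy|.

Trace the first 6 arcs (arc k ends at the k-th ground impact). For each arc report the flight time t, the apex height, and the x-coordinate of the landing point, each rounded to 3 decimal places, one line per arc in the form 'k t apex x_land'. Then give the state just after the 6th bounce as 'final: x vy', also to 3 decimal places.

1 5.649 48.121 60.106
2 5.390 35.590 117.457
3 4.636 26.323 166.779
4 3.987 19.468 209.196
5 3.428 14.399 245.674
6 2.948 10.649 277.045
final: 277.045 12.425

Arc 1: start y=17.120, vy=24.650 → t=5.649, apex=48.121, x_land=60.106, impact vy=-30.711
  bounce: vy ← 0.86·30.711 = 26.412
Arc 2: start y=0.000, vy=26.412 → t=5.390, apex=35.590, x_land=117.457, impact vy=-26.412
  bounce: vy ← 0.86·26.412 = 22.714
Arc 3: start y=0.000, vy=22.714 → t=4.636, apex=26.323, x_land=166.779, impact vy=-22.714
  bounce: vy ← 0.86·22.714 = 19.534
Arc 4: start y=0.000, vy=19.534 → t=3.987, apex=19.468, x_land=209.196, impact vy=-19.534
  bounce: vy ← 0.86·19.534 = 16.799
Arc 5: start y=0.000, vy=16.799 → t=3.428, apex=14.399, x_land=245.674, impact vy=-16.799
  bounce: vy ← 0.86·16.799 = 14.447
Arc 6: start y=0.000, vy=14.447 → t=2.948, apex=10.649, x_land=277.045, impact vy=-14.447
  bounce: vy ← 0.86·14.447 = 12.425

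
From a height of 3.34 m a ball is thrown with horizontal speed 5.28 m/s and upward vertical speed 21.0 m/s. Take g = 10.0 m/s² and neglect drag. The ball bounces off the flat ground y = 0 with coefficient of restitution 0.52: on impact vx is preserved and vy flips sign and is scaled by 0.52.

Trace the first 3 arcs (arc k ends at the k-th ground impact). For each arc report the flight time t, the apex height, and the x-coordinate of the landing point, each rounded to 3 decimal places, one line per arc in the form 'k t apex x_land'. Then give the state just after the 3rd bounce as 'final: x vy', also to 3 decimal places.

1 4.353 25.390 22.986
2 2.344 6.865 35.360
3 1.219 1.856 41.795
final: 41.795 3.169

Arc 1: start y=3.340, vy=21.000 → t=4.353, apex=25.390, x_land=22.986, impact vy=-22.534
  bounce: vy ← 0.52·22.534 = 11.718
Arc 2: start y=0.000, vy=11.718 → t=2.344, apex=6.865, x_land=35.360, impact vy=-11.718
  bounce: vy ← 0.52·11.718 = 6.093
Arc 3: start y=0.000, vy=6.093 → t=1.219, apex=1.856, x_land=41.795, impact vy=-6.093
  bounce: vy ← 0.52·6.093 = 3.169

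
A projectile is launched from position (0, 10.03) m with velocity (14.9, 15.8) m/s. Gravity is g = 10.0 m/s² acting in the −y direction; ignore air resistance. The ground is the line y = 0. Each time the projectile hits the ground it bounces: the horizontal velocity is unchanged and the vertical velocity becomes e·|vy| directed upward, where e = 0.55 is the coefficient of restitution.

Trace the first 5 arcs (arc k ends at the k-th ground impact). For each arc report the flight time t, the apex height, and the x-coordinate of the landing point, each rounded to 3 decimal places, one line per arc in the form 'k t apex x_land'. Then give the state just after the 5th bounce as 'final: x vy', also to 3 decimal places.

Arc 1: start y=10.030, vy=15.800 → t=3.702, apex=22.512, x_land=55.158, impact vy=-21.219
  bounce: vy ← 0.55·21.219 = 11.670
Arc 2: start y=0.000, vy=11.670 → t=2.334, apex=6.810, x_land=89.936, impact vy=-11.670
  bounce: vy ← 0.55·11.670 = 6.419
Arc 3: start y=0.000, vy=6.419 → t=1.284, apex=2.060, x_land=109.064, impact vy=-6.419
  bounce: vy ← 0.55·6.419 = 3.530
Arc 4: start y=0.000, vy=3.530 → t=0.706, apex=0.623, x_land=119.584, impact vy=-3.530
  bounce: vy ← 0.55·3.530 = 1.942
Arc 5: start y=0.000, vy=1.942 → t=0.388, apex=0.189, x_land=125.370, impact vy=-1.942
  bounce: vy ← 0.55·1.942 = 1.068

1 3.702 22.512 55.158
2 2.334 6.810 89.936
3 1.284 2.060 109.064
4 0.706 0.623 119.584
5 0.388 0.189 125.370
final: 125.370 1.068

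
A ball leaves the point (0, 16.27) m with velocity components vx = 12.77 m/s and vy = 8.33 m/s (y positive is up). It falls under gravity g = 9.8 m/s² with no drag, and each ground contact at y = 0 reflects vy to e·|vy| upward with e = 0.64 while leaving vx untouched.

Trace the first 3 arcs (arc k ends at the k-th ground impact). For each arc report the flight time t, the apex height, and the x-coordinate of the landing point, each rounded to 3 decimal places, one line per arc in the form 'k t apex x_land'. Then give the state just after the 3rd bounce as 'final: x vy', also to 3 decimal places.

1 2.861 19.810 36.531
2 2.574 8.114 69.397
3 1.647 3.324 90.431
final: 90.431 5.166

Arc 1: start y=16.270, vy=8.330 → t=2.861, apex=19.810, x_land=36.531, impact vy=-19.705
  bounce: vy ← 0.64·19.705 = 12.611
Arc 2: start y=0.000, vy=12.611 → t=2.574, apex=8.114, x_land=69.397, impact vy=-12.611
  bounce: vy ← 0.64·12.611 = 8.071
Arc 3: start y=0.000, vy=8.071 → t=1.647, apex=3.324, x_land=90.431, impact vy=-8.071
  bounce: vy ← 0.64·8.071 = 5.166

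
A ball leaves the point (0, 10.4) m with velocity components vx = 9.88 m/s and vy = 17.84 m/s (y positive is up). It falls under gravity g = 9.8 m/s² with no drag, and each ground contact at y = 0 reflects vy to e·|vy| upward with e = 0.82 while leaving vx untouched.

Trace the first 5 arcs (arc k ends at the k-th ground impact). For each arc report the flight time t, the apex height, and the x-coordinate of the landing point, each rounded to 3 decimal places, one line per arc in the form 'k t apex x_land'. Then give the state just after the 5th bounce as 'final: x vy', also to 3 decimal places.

1 4.152 26.638 41.022
2 3.824 17.911 78.801
3 3.136 12.044 109.780
4 2.571 8.098 135.183
5 2.108 5.445 156.013
final: 156.013 8.471

Arc 1: start y=10.400, vy=17.840 → t=4.152, apex=26.638, x_land=41.022, impact vy=-22.850
  bounce: vy ← 0.82·22.850 = 18.737
Arc 2: start y=0.000, vy=18.737 → t=3.824, apex=17.911, x_land=78.801, impact vy=-18.737
  bounce: vy ← 0.82·18.737 = 15.364
Arc 3: start y=0.000, vy=15.364 → t=3.136, apex=12.044, x_land=109.780, impact vy=-15.364
  bounce: vy ← 0.82·15.364 = 12.599
Arc 4: start y=0.000, vy=12.599 → t=2.571, apex=8.098, x_land=135.183, impact vy=-12.599
  bounce: vy ← 0.82·12.599 = 10.331
Arc 5: start y=0.000, vy=10.331 → t=2.108, apex=5.445, x_land=156.013, impact vy=-10.331
  bounce: vy ← 0.82·10.331 = 8.471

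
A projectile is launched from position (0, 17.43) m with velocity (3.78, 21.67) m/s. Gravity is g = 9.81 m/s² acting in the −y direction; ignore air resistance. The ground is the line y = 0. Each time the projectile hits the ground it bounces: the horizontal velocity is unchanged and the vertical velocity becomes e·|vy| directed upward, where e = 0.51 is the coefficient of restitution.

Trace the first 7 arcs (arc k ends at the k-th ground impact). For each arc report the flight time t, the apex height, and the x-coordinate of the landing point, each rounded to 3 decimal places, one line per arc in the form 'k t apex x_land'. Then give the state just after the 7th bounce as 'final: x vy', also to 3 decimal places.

Arc 1: start y=17.430, vy=21.670 → t=5.113, apex=41.364, x_land=19.327, impact vy=-28.488
  bounce: vy ← 0.51·28.488 = 14.529
Arc 2: start y=0.000, vy=14.529 → t=2.962, apex=10.759, x_land=30.523, impact vy=-14.529
  bounce: vy ← 0.51·14.529 = 7.410
Arc 3: start y=0.000, vy=7.410 → t=1.511, apex=2.798, x_land=36.234, impact vy=-7.410
  bounce: vy ← 0.51·7.410 = 3.779
Arc 4: start y=0.000, vy=3.779 → t=0.770, apex=0.728, x_land=39.146, impact vy=-3.779
  bounce: vy ← 0.51·3.779 = 1.927
Arc 5: start y=0.000, vy=1.927 → t=0.393, apex=0.189, x_land=40.631, impact vy=-1.927
  bounce: vy ← 0.51·1.927 = 0.983
Arc 6: start y=0.000, vy=0.983 → t=0.200, apex=0.049, x_land=41.389, impact vy=-0.983
  bounce: vy ← 0.51·0.983 = 0.501
Arc 7: start y=0.000, vy=0.501 → t=0.102, apex=0.013, x_land=41.775, impact vy=-0.501
  bounce: vy ← 0.51·0.501 = 0.256

1 5.113 41.364 19.327
2 2.962 10.759 30.523
3 1.511 2.798 36.234
4 0.770 0.728 39.146
5 0.393 0.189 40.631
6 0.200 0.049 41.389
7 0.102 0.013 41.775
final: 41.775 0.256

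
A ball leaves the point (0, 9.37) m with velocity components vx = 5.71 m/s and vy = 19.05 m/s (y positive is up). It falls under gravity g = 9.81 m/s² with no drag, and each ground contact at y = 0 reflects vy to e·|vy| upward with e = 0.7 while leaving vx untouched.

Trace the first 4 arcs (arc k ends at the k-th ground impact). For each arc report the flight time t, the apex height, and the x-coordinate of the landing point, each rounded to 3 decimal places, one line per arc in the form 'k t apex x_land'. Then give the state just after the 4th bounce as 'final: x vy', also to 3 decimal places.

Arc 1: start y=9.370, vy=19.050 → t=4.325, apex=27.867, x_land=24.698, impact vy=-23.383
  bounce: vy ← 0.7·23.383 = 16.368
Arc 2: start y=0.000, vy=16.368 → t=3.337, apex=13.655, x_land=43.752, impact vy=-16.368
  bounce: vy ← 0.7·16.368 = 11.457
Arc 3: start y=0.000, vy=11.457 → t=2.336, apex=6.691, x_land=57.090, impact vy=-11.457
  bounce: vy ← 0.7·11.457 = 8.020
Arc 4: start y=0.000, vy=8.020 → t=1.635, apex=3.278, x_land=66.427, impact vy=-8.020
  bounce: vy ← 0.7·8.020 = 5.614

1 4.325 27.867 24.698
2 3.337 13.655 43.752
3 2.336 6.691 57.090
4 1.635 3.278 66.427
final: 66.427 5.614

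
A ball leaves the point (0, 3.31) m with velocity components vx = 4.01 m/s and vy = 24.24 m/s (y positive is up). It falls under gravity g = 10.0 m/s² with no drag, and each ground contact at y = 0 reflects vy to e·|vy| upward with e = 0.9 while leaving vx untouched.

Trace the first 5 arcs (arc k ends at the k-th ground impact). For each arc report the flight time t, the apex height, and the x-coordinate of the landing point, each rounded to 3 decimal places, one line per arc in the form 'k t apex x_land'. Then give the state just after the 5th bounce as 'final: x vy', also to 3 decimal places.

1 4.981 32.689 19.973
2 4.602 26.478 38.429
3 4.142 21.447 55.039
4 3.728 17.372 69.989
5 3.355 14.071 83.443
final: 83.443 15.098

Arc 1: start y=3.310, vy=24.240 → t=4.981, apex=32.689, x_land=19.973, impact vy=-25.569
  bounce: vy ← 0.9·25.569 = 23.012
Arc 2: start y=0.000, vy=23.012 → t=4.602, apex=26.478, x_land=38.429, impact vy=-23.012
  bounce: vy ← 0.9·23.012 = 20.711
Arc 3: start y=0.000, vy=20.711 → t=4.142, apex=21.447, x_land=55.039, impact vy=-20.711
  bounce: vy ← 0.9·20.711 = 18.640
Arc 4: start y=0.000, vy=18.640 → t=3.728, apex=17.372, x_land=69.989, impact vy=-18.640
  bounce: vy ← 0.9·18.640 = 16.776
Arc 5: start y=0.000, vy=16.776 → t=3.355, apex=14.071, x_land=83.443, impact vy=-16.776
  bounce: vy ← 0.9·16.776 = 15.098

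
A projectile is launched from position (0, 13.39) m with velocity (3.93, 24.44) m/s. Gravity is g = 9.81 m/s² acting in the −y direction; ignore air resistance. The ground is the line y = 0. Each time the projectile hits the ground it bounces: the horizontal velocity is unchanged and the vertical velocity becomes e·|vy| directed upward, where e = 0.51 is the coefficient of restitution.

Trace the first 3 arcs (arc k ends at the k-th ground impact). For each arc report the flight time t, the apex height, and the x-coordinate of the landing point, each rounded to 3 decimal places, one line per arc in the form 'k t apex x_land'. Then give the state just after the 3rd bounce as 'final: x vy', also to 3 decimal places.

1 5.481 43.834 21.539
2 3.049 11.401 33.523
3 1.555 2.965 39.634
final: 39.634 3.890

Arc 1: start y=13.390, vy=24.440 → t=5.481, apex=43.834, x_land=21.539, impact vy=-29.326
  bounce: vy ← 0.51·29.326 = 14.956
Arc 2: start y=0.000, vy=14.956 → t=3.049, apex=11.401, x_land=33.523, impact vy=-14.956
  bounce: vy ← 0.51·14.956 = 7.628
Arc 3: start y=0.000, vy=7.628 → t=1.555, apex=2.965, x_land=39.634, impact vy=-7.628
  bounce: vy ← 0.51·7.628 = 3.890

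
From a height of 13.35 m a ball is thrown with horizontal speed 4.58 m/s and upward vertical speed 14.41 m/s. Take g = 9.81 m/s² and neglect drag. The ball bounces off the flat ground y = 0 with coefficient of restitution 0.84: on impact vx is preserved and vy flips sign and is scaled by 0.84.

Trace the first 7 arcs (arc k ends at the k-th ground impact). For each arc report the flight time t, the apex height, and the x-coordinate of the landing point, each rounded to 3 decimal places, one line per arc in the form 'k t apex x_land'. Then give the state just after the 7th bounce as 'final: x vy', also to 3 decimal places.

Arc 1: start y=13.350, vy=14.410 → t=3.678, apex=23.933, x_land=16.845, impact vy=-21.670
  bounce: vy ← 0.84·21.670 = 18.203
Arc 2: start y=0.000, vy=18.203 → t=3.711, apex=16.887, x_land=33.841, impact vy=-18.203
  bounce: vy ← 0.84·18.203 = 15.290
Arc 3: start y=0.000, vy=15.290 → t=3.117, apex=11.916, x_land=48.118, impact vy=-15.290
  bounce: vy ← 0.84·15.290 = 12.844
Arc 4: start y=0.000, vy=12.844 → t=2.618, apex=8.408, x_land=60.111, impact vy=-12.844
  bounce: vy ← 0.84·12.844 = 10.789
Arc 5: start y=0.000, vy=10.789 → t=2.200, apex=5.933, x_land=70.185, impact vy=-10.789
  bounce: vy ← 0.84·10.789 = 9.063
Arc 6: start y=0.000, vy=9.063 → t=1.848, apex=4.186, x_land=78.647, impact vy=-9.063
  bounce: vy ← 0.84·9.063 = 7.613
Arc 7: start y=0.000, vy=7.613 → t=1.552, apex=2.954, x_land=85.755, impact vy=-7.613
  bounce: vy ← 0.84·7.613 = 6.395

1 3.678 23.933 16.845
2 3.711 16.887 33.841
3 3.117 11.916 48.118
4 2.618 8.408 60.111
5 2.200 5.933 70.185
6 1.848 4.186 78.647
7 1.552 2.954 85.755
final: 85.755 6.395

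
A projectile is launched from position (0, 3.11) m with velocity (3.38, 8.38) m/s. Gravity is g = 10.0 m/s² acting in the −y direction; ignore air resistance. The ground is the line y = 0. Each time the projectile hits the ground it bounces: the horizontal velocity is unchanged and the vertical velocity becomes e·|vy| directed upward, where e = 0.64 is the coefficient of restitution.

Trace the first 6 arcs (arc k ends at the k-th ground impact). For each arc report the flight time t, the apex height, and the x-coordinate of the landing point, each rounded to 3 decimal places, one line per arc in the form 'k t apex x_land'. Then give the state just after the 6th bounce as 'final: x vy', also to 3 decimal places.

Arc 1: start y=3.110, vy=8.380 → t=1.989, apex=6.621, x_land=6.722, impact vy=-11.508
  bounce: vy ← 0.64·11.508 = 7.365
Arc 2: start y=0.000, vy=7.365 → t=1.473, apex=2.712, x_land=11.701, impact vy=-7.365
  bounce: vy ← 0.64·7.365 = 4.714
Arc 3: start y=0.000, vy=4.714 → t=0.943, apex=1.111, x_land=14.887, impact vy=-4.714
  bounce: vy ← 0.64·4.714 = 3.017
Arc 4: start y=0.000, vy=3.017 → t=0.603, apex=0.455, x_land=16.926, impact vy=-3.017
  bounce: vy ← 0.64·3.017 = 1.931
Arc 5: start y=0.000, vy=1.931 → t=0.386, apex=0.186, x_land=18.231, impact vy=-1.931
  bounce: vy ← 0.64·1.931 = 1.236
Arc 6: start y=0.000, vy=1.236 → t=0.247, apex=0.076, x_land=19.067, impact vy=-1.236
  bounce: vy ← 0.64·1.236 = 0.791

1 1.989 6.621 6.722
2 1.473 2.712 11.701
3 0.943 1.111 14.887
4 0.603 0.455 16.926
5 0.386 0.186 18.231
6 0.247 0.076 19.067
final: 19.067 0.791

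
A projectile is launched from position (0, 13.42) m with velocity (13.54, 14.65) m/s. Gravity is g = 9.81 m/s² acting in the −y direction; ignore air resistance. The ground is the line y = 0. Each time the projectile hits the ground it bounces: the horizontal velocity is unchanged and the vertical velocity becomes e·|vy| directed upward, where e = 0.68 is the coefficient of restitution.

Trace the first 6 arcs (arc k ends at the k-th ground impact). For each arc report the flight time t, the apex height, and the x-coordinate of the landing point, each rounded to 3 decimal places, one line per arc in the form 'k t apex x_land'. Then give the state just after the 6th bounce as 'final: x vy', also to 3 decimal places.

Arc 1: start y=13.420, vy=14.650 → t=3.722, apex=24.359, x_land=50.394, impact vy=-21.861
  bounce: vy ← 0.68·21.861 = 14.866
Arc 2: start y=0.000, vy=14.866 → t=3.031, apex=11.264, x_land=91.430, impact vy=-14.866
  bounce: vy ← 0.68·14.866 = 10.109
Arc 3: start y=0.000, vy=10.109 → t=2.061, apex=5.208, x_land=119.335, impact vy=-10.109
  bounce: vy ← 0.68·10.109 = 6.874
Arc 4: start y=0.000, vy=6.874 → t=1.401, apex=2.408, x_land=138.310, impact vy=-6.874
  bounce: vy ← 0.68·6.874 = 4.674
Arc 5: start y=0.000, vy=4.674 → t=0.953, apex=1.114, x_land=151.213, impact vy=-4.674
  bounce: vy ← 0.68·4.674 = 3.179
Arc 6: start y=0.000, vy=3.179 → t=0.648, apex=0.515, x_land=159.987, impact vy=-3.179
  bounce: vy ← 0.68·3.179 = 2.161

1 3.722 24.359 50.394
2 3.031 11.264 91.430
3 2.061 5.208 119.335
4 1.401 2.408 138.310
5 0.953 1.114 151.213
6 0.648 0.515 159.987
final: 159.987 2.161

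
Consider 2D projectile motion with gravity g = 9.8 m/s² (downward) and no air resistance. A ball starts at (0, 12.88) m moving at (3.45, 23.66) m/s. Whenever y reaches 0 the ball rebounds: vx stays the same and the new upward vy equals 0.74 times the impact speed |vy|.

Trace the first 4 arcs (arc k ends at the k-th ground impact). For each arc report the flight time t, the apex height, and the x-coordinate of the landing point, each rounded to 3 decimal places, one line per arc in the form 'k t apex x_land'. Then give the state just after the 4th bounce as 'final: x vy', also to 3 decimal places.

Arc 1: start y=12.880, vy=23.660 → t=5.322, apex=41.441, x_land=18.362, impact vy=-28.500
  bounce: vy ← 0.74·28.500 = 21.090
Arc 2: start y=0.000, vy=21.090 → t=4.304, apex=22.693, x_land=33.211, impact vy=-21.090
  bounce: vy ← 0.74·21.090 = 15.607
Arc 3: start y=0.000, vy=15.607 → t=3.185, apex=12.427, x_land=44.200, impact vy=-15.607
  bounce: vy ← 0.74·15.607 = 11.549
Arc 4: start y=0.000, vy=11.549 → t=2.357, apex=6.805, x_land=52.331, impact vy=-11.549
  bounce: vy ← 0.74·11.549 = 8.546

1 5.322 41.441 18.362
2 4.304 22.693 33.211
3 3.185 12.427 44.200
4 2.357 6.805 52.331
final: 52.331 8.546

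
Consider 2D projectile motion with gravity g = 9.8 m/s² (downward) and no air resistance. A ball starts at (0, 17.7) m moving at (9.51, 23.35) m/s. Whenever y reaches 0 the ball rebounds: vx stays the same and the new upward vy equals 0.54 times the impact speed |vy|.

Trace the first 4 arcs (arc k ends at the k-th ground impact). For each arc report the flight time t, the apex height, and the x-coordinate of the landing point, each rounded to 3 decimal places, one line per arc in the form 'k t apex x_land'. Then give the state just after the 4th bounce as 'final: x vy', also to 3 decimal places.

1 5.430 45.517 51.644
2 3.292 13.273 82.948
3 1.777 3.870 99.852
4 0.960 1.129 108.980
final: 108.980 2.540

Arc 1: start y=17.700, vy=23.350 → t=5.430, apex=45.517, x_land=51.644, impact vy=-29.869
  bounce: vy ← 0.54·29.869 = 16.129
Arc 2: start y=0.000, vy=16.129 → t=3.292, apex=13.273, x_land=82.948, impact vy=-16.129
  bounce: vy ← 0.54·16.129 = 8.710
Arc 3: start y=0.000, vy=8.710 → t=1.777, apex=3.870, x_land=99.852, impact vy=-8.710
  bounce: vy ← 0.54·8.710 = 4.703
Arc 4: start y=0.000, vy=4.703 → t=0.960, apex=1.129, x_land=108.980, impact vy=-4.703
  bounce: vy ← 0.54·4.703 = 2.540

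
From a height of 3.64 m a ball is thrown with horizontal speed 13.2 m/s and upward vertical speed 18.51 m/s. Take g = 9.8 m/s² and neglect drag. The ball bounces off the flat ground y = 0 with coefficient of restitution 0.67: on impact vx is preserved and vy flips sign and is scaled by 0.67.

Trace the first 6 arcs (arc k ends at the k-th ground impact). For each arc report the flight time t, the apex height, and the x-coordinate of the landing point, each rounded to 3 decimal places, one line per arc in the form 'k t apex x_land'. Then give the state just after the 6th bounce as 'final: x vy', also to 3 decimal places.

1 3.965 21.121 52.337
2 2.782 9.481 89.059
3 1.864 4.256 113.664
4 1.249 1.911 130.148
5 0.837 0.858 141.193
6 0.561 0.385 148.593
final: 148.593 1.840

Arc 1: start y=3.640, vy=18.510 → t=3.965, apex=21.121, x_land=52.337, impact vy=-20.346
  bounce: vy ← 0.67·20.346 = 13.632
Arc 2: start y=0.000, vy=13.632 → t=2.782, apex=9.481, x_land=89.059, impact vy=-13.632
  bounce: vy ← 0.67·13.632 = 9.133
Arc 3: start y=0.000, vy=9.133 → t=1.864, apex=4.256, x_land=113.664, impact vy=-9.133
  bounce: vy ← 0.67·9.133 = 6.119
Arc 4: start y=0.000, vy=6.119 → t=1.249, apex=1.911, x_land=130.148, impact vy=-6.119
  bounce: vy ← 0.67·6.119 = 4.100
Arc 5: start y=0.000, vy=4.100 → t=0.837, apex=0.858, x_land=141.193, impact vy=-4.100
  bounce: vy ← 0.67·4.100 = 2.747
Arc 6: start y=0.000, vy=2.747 → t=0.561, apex=0.385, x_land=148.593, impact vy=-2.747
  bounce: vy ← 0.67·2.747 = 1.840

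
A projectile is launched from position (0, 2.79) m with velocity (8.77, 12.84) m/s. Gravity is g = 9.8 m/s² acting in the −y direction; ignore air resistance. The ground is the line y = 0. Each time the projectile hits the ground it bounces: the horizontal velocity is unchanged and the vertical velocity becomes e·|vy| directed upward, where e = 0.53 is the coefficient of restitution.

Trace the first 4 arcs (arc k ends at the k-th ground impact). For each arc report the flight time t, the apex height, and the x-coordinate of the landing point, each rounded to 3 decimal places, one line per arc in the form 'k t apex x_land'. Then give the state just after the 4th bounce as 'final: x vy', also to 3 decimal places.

1 2.822 11.202 24.750
2 1.603 3.147 38.806
3 0.849 0.884 46.255
4 0.450 0.248 50.203
final: 50.203 1.169

Arc 1: start y=2.790, vy=12.840 → t=2.822, apex=11.202, x_land=24.750, impact vy=-14.817
  bounce: vy ← 0.53·14.817 = 7.853
Arc 2: start y=0.000, vy=7.853 → t=1.603, apex=3.147, x_land=38.806, impact vy=-7.853
  bounce: vy ← 0.53·7.853 = 4.162
Arc 3: start y=0.000, vy=4.162 → t=0.849, apex=0.884, x_land=46.255, impact vy=-4.162
  bounce: vy ← 0.53·4.162 = 2.206
Arc 4: start y=0.000, vy=2.206 → t=0.450, apex=0.248, x_land=50.203, impact vy=-2.206
  bounce: vy ← 0.53·2.206 = 1.169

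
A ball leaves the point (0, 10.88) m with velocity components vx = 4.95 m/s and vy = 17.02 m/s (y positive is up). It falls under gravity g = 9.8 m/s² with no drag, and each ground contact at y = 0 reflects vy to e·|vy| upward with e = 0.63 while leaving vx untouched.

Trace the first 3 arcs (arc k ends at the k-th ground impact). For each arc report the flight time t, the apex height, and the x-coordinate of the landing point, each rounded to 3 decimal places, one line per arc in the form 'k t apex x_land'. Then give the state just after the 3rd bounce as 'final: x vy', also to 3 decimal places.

Arc 1: start y=10.880, vy=17.020 → t=4.025, apex=25.660, x_land=19.924, impact vy=-22.426
  bounce: vy ← 0.63·22.426 = 14.128
Arc 2: start y=0.000, vy=14.128 → t=2.883, apex=10.184, x_land=34.197, impact vy=-14.128
  bounce: vy ← 0.63·14.128 = 8.901
Arc 3: start y=0.000, vy=8.901 → t=1.817, apex=4.042, x_land=43.189, impact vy=-8.901
  bounce: vy ← 0.63·8.901 = 5.608

1 4.025 25.660 19.924
2 2.883 10.184 34.197
3 1.817 4.042 43.189
final: 43.189 5.608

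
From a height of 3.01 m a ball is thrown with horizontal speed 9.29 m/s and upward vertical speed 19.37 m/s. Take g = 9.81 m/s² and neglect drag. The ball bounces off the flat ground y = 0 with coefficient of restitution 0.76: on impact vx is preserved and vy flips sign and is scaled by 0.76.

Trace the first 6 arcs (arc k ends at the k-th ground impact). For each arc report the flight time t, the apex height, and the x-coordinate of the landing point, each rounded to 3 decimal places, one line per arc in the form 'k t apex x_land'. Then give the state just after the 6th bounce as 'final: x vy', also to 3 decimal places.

1 4.099 22.133 38.077
2 3.229 12.784 68.073
3 2.454 7.384 90.870
4 1.865 4.265 108.196
5 1.417 2.464 121.363
6 1.077 1.423 131.371
final: 131.371 4.016

Arc 1: start y=3.010, vy=19.370 → t=4.099, apex=22.133, x_land=38.077, impact vy=-20.839
  bounce: vy ← 0.76·20.839 = 15.837
Arc 2: start y=0.000, vy=15.837 → t=3.229, apex=12.784, x_land=68.073, impact vy=-15.837
  bounce: vy ← 0.76·15.837 = 12.036
Arc 3: start y=0.000, vy=12.036 → t=2.454, apex=7.384, x_land=90.870, impact vy=-12.036
  bounce: vy ← 0.76·12.036 = 9.148
Arc 4: start y=0.000, vy=9.148 → t=1.865, apex=4.265, x_land=108.196, impact vy=-9.148
  bounce: vy ← 0.76·9.148 = 6.952
Arc 5: start y=0.000, vy=6.952 → t=1.417, apex=2.464, x_land=121.363, impact vy=-6.952
  bounce: vy ← 0.76·6.952 = 5.284
Arc 6: start y=0.000, vy=5.284 → t=1.077, apex=1.423, x_land=131.371, impact vy=-5.284
  bounce: vy ← 0.76·5.284 = 4.016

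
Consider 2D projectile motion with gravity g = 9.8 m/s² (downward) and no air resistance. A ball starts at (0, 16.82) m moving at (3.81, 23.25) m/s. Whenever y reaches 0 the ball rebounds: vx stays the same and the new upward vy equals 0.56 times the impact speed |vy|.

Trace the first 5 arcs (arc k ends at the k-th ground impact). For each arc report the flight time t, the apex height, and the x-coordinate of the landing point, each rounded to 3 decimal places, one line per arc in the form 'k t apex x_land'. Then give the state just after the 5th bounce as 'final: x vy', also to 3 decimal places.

1 5.383 44.400 20.508
2 3.371 13.924 33.353
3 1.888 4.366 40.546
4 1.057 1.369 44.574
5 0.592 0.429 46.830
final: 46.830 1.625

Arc 1: start y=16.820, vy=23.250 → t=5.383, apex=44.400, x_land=20.508, impact vy=-29.500
  bounce: vy ← 0.56·29.500 = 16.520
Arc 2: start y=0.000, vy=16.520 → t=3.371, apex=13.924, x_land=33.353, impact vy=-16.520
  bounce: vy ← 0.56·16.520 = 9.251
Arc 3: start y=0.000, vy=9.251 → t=1.888, apex=4.366, x_land=40.546, impact vy=-9.251
  bounce: vy ← 0.56·9.251 = 5.181
Arc 4: start y=0.000, vy=5.181 → t=1.057, apex=1.369, x_land=44.574, impact vy=-5.181
  bounce: vy ← 0.56·5.181 = 2.901
Arc 5: start y=0.000, vy=2.901 → t=0.592, apex=0.429, x_land=46.830, impact vy=-2.901
  bounce: vy ← 0.56·2.901 = 1.625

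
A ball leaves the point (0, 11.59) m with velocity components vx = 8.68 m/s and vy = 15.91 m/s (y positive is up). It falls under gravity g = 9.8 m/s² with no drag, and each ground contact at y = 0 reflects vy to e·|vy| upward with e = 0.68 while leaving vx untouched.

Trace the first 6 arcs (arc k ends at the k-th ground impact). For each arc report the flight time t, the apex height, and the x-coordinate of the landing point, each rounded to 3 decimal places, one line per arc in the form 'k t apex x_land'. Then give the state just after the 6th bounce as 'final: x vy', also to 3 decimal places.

Arc 1: start y=11.590, vy=15.910 → t=3.860, apex=24.505, x_land=33.503, impact vy=-21.916
  bounce: vy ← 0.68·21.916 = 14.903
Arc 2: start y=0.000, vy=14.903 → t=3.041, apex=11.331, x_land=59.902, impact vy=-14.903
  bounce: vy ← 0.68·14.903 = 10.134
Arc 3: start y=0.000, vy=10.134 → t=2.068, apex=5.239, x_land=77.853, impact vy=-10.134
  bounce: vy ← 0.68·10.134 = 6.891
Arc 4: start y=0.000, vy=6.891 → t=1.406, apex=2.423, x_land=90.060, impact vy=-6.891
  bounce: vy ← 0.68·6.891 = 4.686
Arc 5: start y=0.000, vy=4.686 → t=0.956, apex=1.120, x_land=98.360, impact vy=-4.686
  bounce: vy ← 0.68·4.686 = 3.186
Arc 6: start y=0.000, vy=3.186 → t=0.650, apex=0.518, x_land=104.005, impact vy=-3.186
  bounce: vy ← 0.68·3.186 = 2.167

1 3.860 24.505 33.503
2 3.041 11.331 59.902
3 2.068 5.239 77.853
4 1.406 2.423 90.060
5 0.956 1.120 98.360
6 0.650 0.518 104.005
final: 104.005 2.167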